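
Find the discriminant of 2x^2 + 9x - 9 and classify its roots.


D = b^2 - 4ac = (9)^2 - 4(2)(-9) = 81 + 72 = 153
Since D > 0: two distinct irrational roots


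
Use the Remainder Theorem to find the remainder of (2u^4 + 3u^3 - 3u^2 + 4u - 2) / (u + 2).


By the Remainder Theorem, the remainder equals p(-2):
  2*(-2)^4 = 32
  3*(-2)^3 = -24
  -3*(-2)^2 = -12
  4*(-2)^1 = -8
  constant: -2
Sum: 32 - 24 - 12 - 8 - 2 = -14


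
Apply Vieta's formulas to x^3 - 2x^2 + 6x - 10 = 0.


Monic cubic x^3+bx^2+cx+d=0: sum=-b, pairwise sum=c, product=-d.
b=-2, c=6, d=-10
r1+r2+r3 = 2
r1r2+r1r3+r2r3 = 6
r1r2r3 = 10


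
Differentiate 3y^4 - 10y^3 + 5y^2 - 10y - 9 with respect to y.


Apply the power rule term by term:
  d/dy(3y^4) = 12y^3
  d/dy(-10y^3) = -30y^2
  d/dy(5y^2) = 10y
  d/dy(-10y) = -10
  d/dy(-9) = 0
p'(y) = 12y^3 - 30y^2 + 10y - 10


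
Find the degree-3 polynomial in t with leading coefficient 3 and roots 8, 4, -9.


p(t) = 3(t - 8)(t - 4)(t + 9)
Expand: 3t^3 - 9t^2 - 228t + 864


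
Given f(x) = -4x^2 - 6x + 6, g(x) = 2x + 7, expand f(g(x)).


Substitute g(x) into f:
f(g(x)) = -4*(2x + 7)^2 + (-6)*(2x + 7) + 6
(2x + 7)^2 = 4x^2 + 28x + 49
Expand and combine: -16x^2 - 124x - 232


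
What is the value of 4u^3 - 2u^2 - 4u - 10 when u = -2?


Using direct substitution:
  4 * (-2)^3 = -32
  -2 * (-2)^2 = -8
  -4 * (-2)^1 = 8
  constant: -10
Sum = -32 - 8 + 8 - 10 = -42


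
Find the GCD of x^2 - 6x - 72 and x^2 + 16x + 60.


Factor each:
  x^2 - 6x - 72 = (x + 6)(x - 12)
  x^2 + 16x + 60 = (x + 6)(x + 10)
Common monic factor: x + 6


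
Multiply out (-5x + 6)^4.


Expand (-5x + 6)^4 by repeated multiplication:
  (-5x + 6)^2 = 25x^2 - 60x + 36
  (-5x + 6)^3 = -125x^3 + 450x^2 - 540x + 216
= 625x^4 - 3000x^3 + 5400x^2 - 4320x + 1296


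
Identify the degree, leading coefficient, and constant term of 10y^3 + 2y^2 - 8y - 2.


Highest power of y is 3, with coefficient 10. Constant term is -2.
Degree = 3, leading coefficient = 10, constant term = -2


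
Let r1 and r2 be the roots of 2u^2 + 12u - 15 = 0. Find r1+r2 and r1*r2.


For au^2+bu+c=0: sum = -b/a, product = c/a.
a=2, b=12, c=-15
Sum = -(12)/2 = -6
Product = (-15)/2 = -15/2


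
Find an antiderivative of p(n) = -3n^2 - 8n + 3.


Reverse power rule on each term:
  ∫ -3n^2 dn = -n^3
  ∫ -8n dn = -4n^2
  ∫ 3 dn = 3n
F(n) = -n^3 - 4n^2 + 3n + C


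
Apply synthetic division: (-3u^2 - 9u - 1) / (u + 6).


Synthetic division with c = -6. Coefficients: -3, -9, -1
Bring down -3.
  -3 * -6 = 18; 18 - 9 = 9
  9 * -6 = -54; -54 - 1 = -55
Quotient: -3u + 9, Remainder: -55


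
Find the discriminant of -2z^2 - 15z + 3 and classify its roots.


D = b^2 - 4ac = (-15)^2 - 4(-2)(3) = 225 + 24 = 249
Since D > 0: two distinct irrational roots


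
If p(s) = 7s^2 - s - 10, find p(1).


Using direct substitution:
  7 * (1)^2 = 7
  -1 * (1)^1 = -1
  constant: -10
Sum = 7 - 1 - 10 = -4


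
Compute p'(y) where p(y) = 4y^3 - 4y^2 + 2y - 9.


Apply the power rule term by term:
  d/dy(4y^3) = 12y^2
  d/dy(-4y^2) = -8y
  d/dy(2y) = 2
  d/dy(-9) = 0
p'(y) = 12y^2 - 8y + 2


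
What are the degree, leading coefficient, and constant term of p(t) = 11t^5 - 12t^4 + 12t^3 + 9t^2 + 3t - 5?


Highest power of t is 5, with coefficient 11. Constant term is -5.
Degree = 5, leading coefficient = 11, constant term = -5


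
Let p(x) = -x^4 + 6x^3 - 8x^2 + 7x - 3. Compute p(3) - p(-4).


p(3) = 27
p(-4) = -799
p(3) - p(-4) = 27 + 799 = 826


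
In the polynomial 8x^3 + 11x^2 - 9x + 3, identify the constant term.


Read off the constant term: 3


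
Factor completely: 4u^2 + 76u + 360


Roots satisfy r1 + r2 = -b/a = -19 and r1*r2 = c/a = 90.
So r1 = -9, r2 = -10.
4u^2 + 76u + 360 = 4(u - r1)(u - r2) = 4(u + 9)(u + 10)


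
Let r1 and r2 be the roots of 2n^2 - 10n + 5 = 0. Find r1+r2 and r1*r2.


For an^2+bn+c=0: sum = -b/a, product = c/a.
a=2, b=-10, c=5
Sum = -(-10)/2 = 5
Product = (5)/2 = 5/2


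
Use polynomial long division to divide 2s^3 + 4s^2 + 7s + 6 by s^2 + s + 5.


(2s^3 + 4s^2 + 7s + 6) / (s^2 + s + 5)
Step 1: 2s * (s^2 + s + 5) = 2s^3 + 2s^2 + 10s; subtract.
Step 2: 2 * (s^2 + s + 5) = 2s^2 + 2s + 10; subtract.
Quotient: 2s + 2, Remainder: -5s - 4


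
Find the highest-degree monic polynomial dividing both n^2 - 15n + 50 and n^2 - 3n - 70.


Factor each:
  n^2 - 15n + 50 = (n - 10)(n - 5)
  n^2 - 3n - 70 = (n - 10)(n + 7)
Common monic factor: n - 10


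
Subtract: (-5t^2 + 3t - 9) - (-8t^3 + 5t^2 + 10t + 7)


Distribute the minus sign:
  (-5t^2 + 3t - 9)
- (-8t^3 + 5t^2 + 10t + 7)
Negate second polynomial: 8t^3 - 5t^2 - 10t - 7
Add: 8t^3 - 10t^2 - 7t - 16


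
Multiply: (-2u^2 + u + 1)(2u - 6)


Distribute each term of the first polynomial:
  (-2u^2)(2u - 6) = -4u^3 + 12u^2
  (u)(2u - 6) = 2u^2 - 6u
  (1)(2u - 6) = 2u - 6
Sum: -4u^3 + 14u^2 - 4u - 6


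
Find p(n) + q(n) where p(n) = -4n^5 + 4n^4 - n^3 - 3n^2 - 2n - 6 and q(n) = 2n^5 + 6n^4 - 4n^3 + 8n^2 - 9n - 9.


Align terms by degree and add:
  -4n^5 + 4n^4 - n^3 - 3n^2 - 2n - 6
+ 2n^5 + 6n^4 - 4n^3 + 8n^2 - 9n - 9
= -2n^5 + 10n^4 - 5n^3 + 5n^2 - 11n - 15


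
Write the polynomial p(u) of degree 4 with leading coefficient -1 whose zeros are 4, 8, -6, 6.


p(u) = -(u - 4)(u - 8)(u + 6)(u - 6)
Expand: -u^4 + 12u^3 + 4u^2 - 432u + 1152


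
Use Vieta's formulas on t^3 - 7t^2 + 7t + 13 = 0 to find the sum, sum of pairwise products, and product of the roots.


Monic cubic t^3+bt^2+ct+d=0: sum=-b, pairwise sum=c, product=-d.
b=-7, c=7, d=13
r1+r2+r3 = 7
r1r2+r1r3+r2r3 = 7
r1r2r3 = -13


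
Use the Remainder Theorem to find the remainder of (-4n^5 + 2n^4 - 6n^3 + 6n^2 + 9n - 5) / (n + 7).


By the Remainder Theorem, the remainder equals p(-7):
  -4*(-7)^5 = 67228
  2*(-7)^4 = 4802
  -6*(-7)^3 = 2058
  6*(-7)^2 = 294
  9*(-7)^1 = -63
  constant: -5
Sum: 67228 + 4802 + 2058 + 294 - 63 - 5 = 74314


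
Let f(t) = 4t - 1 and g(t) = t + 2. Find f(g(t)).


Substitute g(t) into f:
f(g(t)) = 4*(t + 2) + (-1)
Expand and combine: 4t + 7


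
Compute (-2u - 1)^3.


Expand (-2u - 1)^3 by repeated multiplication:
  (-2u - 1)^2 = 4u^2 + 4u + 1
= -8u^3 - 12u^2 - 6u - 1


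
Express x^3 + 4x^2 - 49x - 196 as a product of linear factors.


Try integer roots (divisors of -196). x=-7: p(-7)=0.
Divide out (x + 7): quotient is x^2 - 3x - 28.
Factor the quadratic: (x + 4)(x - 7)
Result: (x + 7)(x + 4)(x - 7)


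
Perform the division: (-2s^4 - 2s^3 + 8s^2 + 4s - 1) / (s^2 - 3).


(-2s^4 - 2s^3 + 8s^2 + 4s - 1) / (s^2 - 3)
Step 1: -2s^2 * (s^2 - 3) = -2s^4 + 6s^2; subtract.
Step 2: -2s * (s^2 - 3) = -2s^3 + 6s; subtract.
Step 3: 2 * (s^2 - 3) = 2s^2 - 6; subtract.
Quotient: -2s^2 - 2s + 2, Remainder: -2s + 5


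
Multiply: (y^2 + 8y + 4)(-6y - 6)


Distribute each term of the first polynomial:
  (y^2)(-6y - 6) = -6y^3 - 6y^2
  (8y)(-6y - 6) = -48y^2 - 48y
  (4)(-6y - 6) = -24y - 24
Sum: -6y^3 - 54y^2 - 72y - 24


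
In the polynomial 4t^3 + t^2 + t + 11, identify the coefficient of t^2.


Read off the coefficient of t^2: 1


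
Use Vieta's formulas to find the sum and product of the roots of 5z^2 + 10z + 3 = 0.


For az^2+bz+c=0: sum = -b/a, product = c/a.
a=5, b=10, c=3
Sum = -(10)/5 = -2
Product = (3)/5 = 3/5


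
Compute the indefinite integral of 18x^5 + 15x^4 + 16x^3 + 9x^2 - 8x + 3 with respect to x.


Reverse power rule on each term:
  ∫ 18x^5 dx = 3x^6
  ∫ 15x^4 dx = 3x^5
  ∫ 16x^3 dx = 4x^4
  ∫ 9x^2 dx = 3x^3
  ∫ -8x dx = -4x^2
  ∫ 3 dx = 3x
F(x) = 3x^6 + 3x^5 + 4x^4 + 3x^3 - 4x^2 + 3x + C


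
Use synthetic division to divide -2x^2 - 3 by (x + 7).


Synthetic division with c = -7. Coefficients: -2, 0, -3
Bring down -2.
  -2 * -7 = 14; 14 + 0 = 14
  14 * -7 = -98; -98 - 3 = -101
Quotient: -2x + 14, Remainder: -101


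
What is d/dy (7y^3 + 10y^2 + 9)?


Apply the power rule term by term:
  d/dy(7y^3) = 21y^2
  d/dy(10y^2) = 20y
  d/dy(9) = 0
p'(y) = 21y^2 + 20y


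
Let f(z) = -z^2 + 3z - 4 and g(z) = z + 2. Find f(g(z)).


Substitute g(z) into f:
f(g(z)) = -1*(z + 2)^2 + 3*(z + 2) + (-4)
(z + 2)^2 = z^2 + 4z + 4
Expand and combine: -z^2 - z - 2


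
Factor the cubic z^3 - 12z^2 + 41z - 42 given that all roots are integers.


Try integer roots (divisors of -42). z=7: p(7)=0.
Divide out (z - 7): quotient is z^2 - 5z + 6.
Factor the quadratic: (z - 3)(z - 2)
Result: (z - 7)(z - 3)(z - 2)


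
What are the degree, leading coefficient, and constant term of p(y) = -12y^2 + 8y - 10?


Highest power of y is 2, with coefficient -12. Constant term is -10.
Degree = 2, leading coefficient = -12, constant term = -10


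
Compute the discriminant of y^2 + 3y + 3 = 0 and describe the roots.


D = b^2 - 4ac = (3)^2 - 4(1)(3) = 9 - 12 = -3
Since D < 0: two complex conjugate roots (no real roots)


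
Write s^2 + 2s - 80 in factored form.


Roots satisfy r1 + r2 = -b/a = -2 and r1*r2 = c/a = -80.
So r1 = 8, r2 = -10.
s^2 + 2s - 80 = (s - r1)(s - r2) = (s - 8)(s + 10)


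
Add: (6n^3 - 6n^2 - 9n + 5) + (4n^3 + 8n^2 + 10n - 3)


Align terms by degree and add:
  6n^3 - 6n^2 - 9n + 5
+ 4n^3 + 8n^2 + 10n - 3
= 10n^3 + 2n^2 + n + 2


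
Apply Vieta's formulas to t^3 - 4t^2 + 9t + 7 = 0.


Monic cubic t^3+bt^2+ct+d=0: sum=-b, pairwise sum=c, product=-d.
b=-4, c=9, d=7
r1+r2+r3 = 4
r1r2+r1r3+r2r3 = 9
r1r2r3 = -7


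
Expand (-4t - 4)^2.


Expand (-4t - 4)^2 by repeated multiplication:
= 16t^2 + 32t + 16


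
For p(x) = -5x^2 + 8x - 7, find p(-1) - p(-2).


p(-1) = -20
p(-2) = -43
p(-1) - p(-2) = -20 + 43 = 23


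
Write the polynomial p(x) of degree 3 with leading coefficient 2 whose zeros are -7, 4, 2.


p(x) = 2(x + 7)(x - 4)(x - 2)
Expand: 2x^3 + 2x^2 - 68x + 112


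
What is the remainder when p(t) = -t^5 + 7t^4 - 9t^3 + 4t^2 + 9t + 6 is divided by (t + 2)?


By the Remainder Theorem, the remainder equals p(-2):
  -1*(-2)^5 = 32
  7*(-2)^4 = 112
  -9*(-2)^3 = 72
  4*(-2)^2 = 16
  9*(-2)^1 = -18
  constant: 6
Sum: 32 + 112 + 72 + 16 - 18 + 6 = 220


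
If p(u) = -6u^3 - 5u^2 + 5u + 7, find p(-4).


Using direct substitution:
  -6 * (-4)^3 = 384
  -5 * (-4)^2 = -80
  5 * (-4)^1 = -20
  constant: 7
Sum = 384 - 80 - 20 + 7 = 291


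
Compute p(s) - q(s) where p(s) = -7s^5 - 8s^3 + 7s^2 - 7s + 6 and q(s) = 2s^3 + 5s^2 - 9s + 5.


Distribute the minus sign:
  (-7s^5 - 8s^3 + 7s^2 - 7s + 6)
- (2s^3 + 5s^2 - 9s + 5)
Negate second polynomial: -2s^3 - 5s^2 + 9s - 5
Add: -7s^5 - 10s^3 + 2s^2 + 2s + 1


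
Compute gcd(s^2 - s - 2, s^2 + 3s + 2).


Factor each:
  s^2 - s - 2 = (s + 1)(s - 2)
  s^2 + 3s + 2 = (s + 1)(s + 2)
Common monic factor: s + 1


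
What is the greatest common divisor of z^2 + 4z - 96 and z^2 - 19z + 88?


Factor each:
  z^2 + 4z - 96 = (z - 8)(z + 12)
  z^2 - 19z + 88 = (z - 8)(z - 11)
Common monic factor: z - 8


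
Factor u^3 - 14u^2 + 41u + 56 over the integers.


Try integer roots (divisors of 56). u=8: p(8)=0.
Divide out (u - 8): quotient is u^2 - 6u - 7.
Factor the quadratic: (u + 1)(u - 7)
Result: (u - 8)(u + 1)(u - 7)


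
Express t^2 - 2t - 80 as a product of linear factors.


Roots satisfy r1 + r2 = -b/a = 2 and r1*r2 = c/a = -80.
So r1 = 10, r2 = -8.
t^2 - 2t - 80 = (t - r1)(t - r2) = (t - 10)(t + 8)


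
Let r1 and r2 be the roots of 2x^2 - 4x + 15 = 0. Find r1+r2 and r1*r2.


For ax^2+bx+c=0: sum = -b/a, product = c/a.
a=2, b=-4, c=15
Sum = -(-4)/2 = 2
Product = (15)/2 = 15/2


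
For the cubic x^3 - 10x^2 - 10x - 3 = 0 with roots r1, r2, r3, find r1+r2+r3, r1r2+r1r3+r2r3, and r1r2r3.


Monic cubic x^3+bx^2+cx+d=0: sum=-b, pairwise sum=c, product=-d.
b=-10, c=-10, d=-3
r1+r2+r3 = 10
r1r2+r1r3+r2r3 = -10
r1r2r3 = 3


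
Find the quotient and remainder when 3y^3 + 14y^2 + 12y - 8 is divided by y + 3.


(3y^3 + 14y^2 + 12y - 8) / (y + 3)
Step 1: 3y^2 * (y + 3) = 3y^3 + 9y^2; subtract.
Step 2: 5y * (y + 3) = 5y^2 + 15y; subtract.
Step 3: -3 * (y + 3) = -3y - 9; subtract.
Quotient: 3y^2 + 5y - 3, Remainder: 1


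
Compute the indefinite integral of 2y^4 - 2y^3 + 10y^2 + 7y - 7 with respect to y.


Reverse power rule on each term:
  ∫ 2y^4 dy = (2/5)y^5
  ∫ -2y^3 dy = -(1/2)y^4
  ∫ 10y^2 dy = (10/3)y^3
  ∫ 7y dy = (7/2)y^2
  ∫ -7 dy = -7y
F(y) = (2/5)y^5 - (1/2)y^4 + (10/3)y^3 + (7/2)y^2 - 7y + C


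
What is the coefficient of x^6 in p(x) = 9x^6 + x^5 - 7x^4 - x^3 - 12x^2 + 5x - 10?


Read off the coefficient of x^6: 9


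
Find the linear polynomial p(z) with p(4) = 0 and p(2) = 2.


p(z) = mz + b. Using p(4)=0, p(2)=2:
m = (0 - 2)/(4 - 2) = -2/2 = -1
b = 0 - m*(4) = 0 + 4 = 4
p(z) = -z + 4


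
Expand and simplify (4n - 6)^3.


Expand (4n - 6)^3 by repeated multiplication:
  (4n - 6)^2 = 16n^2 - 48n + 36
= 64n^3 - 288n^2 + 432n - 216


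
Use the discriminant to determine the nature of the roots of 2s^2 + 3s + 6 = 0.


D = b^2 - 4ac = (3)^2 - 4(2)(6) = 9 - 48 = -39
Since D < 0: two complex conjugate roots (no real roots)


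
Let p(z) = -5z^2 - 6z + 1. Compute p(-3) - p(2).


p(-3) = -26
p(2) = -31
p(-3) - p(2) = -26 + 31 = 5


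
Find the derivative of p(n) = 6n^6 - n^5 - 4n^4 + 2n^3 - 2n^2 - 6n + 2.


Apply the power rule term by term:
  d/dn(6n^6) = 36n^5
  d/dn(-n^5) = -5n^4
  d/dn(-4n^4) = -16n^3
  d/dn(2n^3) = 6n^2
  d/dn(-2n^2) = -4n
  d/dn(-6n) = -6
  d/dn(2) = 0
p'(n) = 36n^5 - 5n^4 - 16n^3 + 6n^2 - 4n - 6


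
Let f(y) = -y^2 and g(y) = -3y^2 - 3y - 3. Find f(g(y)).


Substitute g(y) into f:
f(g(y)) = -1*(-3y^2 - 3y - 3)^2
(-3y^2 - 3y - 3)^2 = 9y^4 + 18y^3 + 27y^2 + 18y + 9
Expand and combine: -9y^4 - 18y^3 - 27y^2 - 18y - 9


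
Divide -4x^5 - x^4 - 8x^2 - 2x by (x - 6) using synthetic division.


Synthetic division with c = 6. Coefficients: -4, -1, 0, -8, -2, 0
Bring down -4.
  -4 * 6 = -24; -24 - 1 = -25
  -25 * 6 = -150; -150 + 0 = -150
  -150 * 6 = -900; -900 - 8 = -908
  -908 * 6 = -5448; -5448 - 2 = -5450
  -5450 * 6 = -32700; -32700 + 0 = -32700
Quotient: -4x^4 - 25x^3 - 150x^2 - 908x - 5450, Remainder: -32700


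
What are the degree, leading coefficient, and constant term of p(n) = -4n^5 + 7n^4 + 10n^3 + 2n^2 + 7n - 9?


Highest power of n is 5, with coefficient -4. Constant term is -9.
Degree = 5, leading coefficient = -4, constant term = -9


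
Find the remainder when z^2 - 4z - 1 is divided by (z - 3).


By the Remainder Theorem, the remainder equals p(3):
  1*(3)^2 = 9
  -4*(3)^1 = -12
  constant: -1
Sum: 9 - 12 - 1 = -4


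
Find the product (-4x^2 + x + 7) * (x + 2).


Distribute each term of the first polynomial:
  (-4x^2)(x + 2) = -4x^3 - 8x^2
  (x)(x + 2) = x^2 + 2x
  (7)(x + 2) = 7x + 14
Sum: -4x^3 - 7x^2 + 9x + 14


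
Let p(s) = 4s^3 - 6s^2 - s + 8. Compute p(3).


Using direct substitution:
  4 * (3)^3 = 108
  -6 * (3)^2 = -54
  -1 * (3)^1 = -3
  constant: 8
Sum = 108 - 54 - 3 + 8 = 59


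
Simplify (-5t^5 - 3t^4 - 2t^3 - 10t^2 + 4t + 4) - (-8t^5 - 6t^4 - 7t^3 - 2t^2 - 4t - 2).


Distribute the minus sign:
  (-5t^5 - 3t^4 - 2t^3 - 10t^2 + 4t + 4)
- (-8t^5 - 6t^4 - 7t^3 - 2t^2 - 4t - 2)
Negate second polynomial: 8t^5 + 6t^4 + 7t^3 + 2t^2 + 4t + 2
Add: 3t^5 + 3t^4 + 5t^3 - 8t^2 + 8t + 6


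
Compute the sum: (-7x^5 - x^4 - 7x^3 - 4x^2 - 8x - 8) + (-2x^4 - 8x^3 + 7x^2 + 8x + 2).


Align terms by degree and add:
  -7x^5 - x^4 - 7x^3 - 4x^2 - 8x - 8
  -2x^4 - 8x^3 + 7x^2 + 8x + 2
= -7x^5 - 3x^4 - 15x^3 + 3x^2 - 6


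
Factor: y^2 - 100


Roots satisfy r1 + r2 = -b/a = 0 and r1*r2 = c/a = -100.
So r1 = 10, r2 = -10.
y^2 - 100 = (y - r1)(y - r2) = (y - 10)(y + 10)


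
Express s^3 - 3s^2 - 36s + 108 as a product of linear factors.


Try integer roots (divisors of 108). s=6: p(6)=0.
Divide out (s - 6): quotient is s^2 + 3s - 18.
Factor the quadratic: (s - 3)(s + 6)
Result: (s - 6)(s - 3)(s + 6)


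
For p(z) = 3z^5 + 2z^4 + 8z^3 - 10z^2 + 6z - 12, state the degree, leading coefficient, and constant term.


Highest power of z is 5, with coefficient 3. Constant term is -12.
Degree = 5, leading coefficient = 3, constant term = -12


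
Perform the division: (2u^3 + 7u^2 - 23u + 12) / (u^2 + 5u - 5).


(2u^3 + 7u^2 - 23u + 12) / (u^2 + 5u - 5)
Step 1: 2u * (u^2 + 5u - 5) = 2u^3 + 10u^2 - 10u; subtract.
Step 2: -3 * (u^2 + 5u - 5) = -3u^2 - 15u + 15; subtract.
Quotient: 2u - 3, Remainder: 2u - 3


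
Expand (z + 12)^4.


Expand (z + 12)^4 by repeated multiplication:
  (z + 12)^2 = z^2 + 24z + 144
  (z + 12)^3 = z^3 + 36z^2 + 432z + 1728
= z^4 + 48z^3 + 864z^2 + 6912z + 20736


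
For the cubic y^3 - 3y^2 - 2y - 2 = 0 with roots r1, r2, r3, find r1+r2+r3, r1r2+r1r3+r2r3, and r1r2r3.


Monic cubic y^3+by^2+cy+d=0: sum=-b, pairwise sum=c, product=-d.
b=-3, c=-2, d=-2
r1+r2+r3 = 3
r1r2+r1r3+r2r3 = -2
r1r2r3 = 2


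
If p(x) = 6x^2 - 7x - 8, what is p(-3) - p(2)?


p(-3) = 67
p(2) = 2
p(-3) - p(2) = 67 - 2 = 65


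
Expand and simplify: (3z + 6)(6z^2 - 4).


Distribute each term of the first polynomial:
  (3z)(6z^2 - 4) = 18z^3 - 12z
  (6)(6z^2 - 4) = 36z^2 - 24
Sum: 18z^3 + 36z^2 - 12z - 24


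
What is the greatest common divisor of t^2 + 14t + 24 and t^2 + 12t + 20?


Factor each:
  t^2 + 14t + 24 = (t + 2)(t + 12)
  t^2 + 12t + 20 = (t + 2)(t + 10)
Common monic factor: t + 2


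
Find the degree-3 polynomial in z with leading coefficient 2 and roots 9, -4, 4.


p(z) = 2(z - 9)(z + 4)(z - 4)
Expand: 2z^3 - 18z^2 - 32z + 288


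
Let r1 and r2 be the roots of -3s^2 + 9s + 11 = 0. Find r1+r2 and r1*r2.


For as^2+bs+c=0: sum = -b/a, product = c/a.
a=-3, b=9, c=11
Sum = -(9)/-3 = 3
Product = (11)/-3 = -11/3


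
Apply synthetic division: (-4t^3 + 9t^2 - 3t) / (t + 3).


Synthetic division with c = -3. Coefficients: -4, 9, -3, 0
Bring down -4.
  -4 * -3 = 12; 12 + 9 = 21
  21 * -3 = -63; -63 - 3 = -66
  -66 * -3 = 198; 198 + 0 = 198
Quotient: -4t^2 + 21t - 66, Remainder: 198


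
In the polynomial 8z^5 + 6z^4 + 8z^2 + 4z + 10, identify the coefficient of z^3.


Read off the coefficient of z^3: 0


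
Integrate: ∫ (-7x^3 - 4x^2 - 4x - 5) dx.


Reverse power rule on each term:
  ∫ -7x^3 dx = -(7/4)x^4
  ∫ -4x^2 dx = -(4/3)x^3
  ∫ -4x dx = -2x^2
  ∫ -5 dx = -5x
F(x) = -(7/4)x^4 - (4/3)x^3 - 2x^2 - 5x + C


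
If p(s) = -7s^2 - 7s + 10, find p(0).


Using direct substitution:
  -7 * (0)^2 = 0
  -7 * (0)^1 = 0
  constant: 10
Sum = 0 + 0 + 10 = 10


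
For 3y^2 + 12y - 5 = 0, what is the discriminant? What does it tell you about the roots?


D = b^2 - 4ac = (12)^2 - 4(3)(-5) = 144 + 60 = 204
Since D > 0: two distinct irrational roots


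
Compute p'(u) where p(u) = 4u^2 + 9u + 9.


Apply the power rule term by term:
  d/du(4u^2) = 8u
  d/du(9u) = 9
  d/du(9) = 0
p'(u) = 8u + 9


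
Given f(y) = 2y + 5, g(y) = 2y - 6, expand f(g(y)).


Substitute g(y) into f:
f(g(y)) = 2*(2y - 6) + 5
Expand and combine: 4y - 7


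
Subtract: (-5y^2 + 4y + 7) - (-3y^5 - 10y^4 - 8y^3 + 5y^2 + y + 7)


Distribute the minus sign:
  (-5y^2 + 4y + 7)
- (-3y^5 - 10y^4 - 8y^3 + 5y^2 + y + 7)
Negate second polynomial: 3y^5 + 10y^4 + 8y^3 - 5y^2 - y - 7
Add: 3y^5 + 10y^4 + 8y^3 - 10y^2 + 3y


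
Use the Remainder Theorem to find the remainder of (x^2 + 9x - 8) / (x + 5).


By the Remainder Theorem, the remainder equals p(-5):
  1*(-5)^2 = 25
  9*(-5)^1 = -45
  constant: -8
Sum: 25 - 45 - 8 = -28


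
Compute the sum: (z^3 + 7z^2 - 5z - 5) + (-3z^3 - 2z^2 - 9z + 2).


Align terms by degree and add:
  z^3 + 7z^2 - 5z - 5
  -3z^3 - 2z^2 - 9z + 2
= -2z^3 + 5z^2 - 14z - 3


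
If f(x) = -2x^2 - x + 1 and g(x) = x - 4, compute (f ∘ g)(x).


Substitute g(x) into f:
f(g(x)) = -2*(x - 4)^2 + (-1)*(x - 4) + 1
(x - 4)^2 = x^2 - 8x + 16
Expand and combine: -2x^2 + 15x - 27


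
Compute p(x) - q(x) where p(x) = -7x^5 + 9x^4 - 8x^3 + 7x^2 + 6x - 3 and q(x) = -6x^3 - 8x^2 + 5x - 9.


Distribute the minus sign:
  (-7x^5 + 9x^4 - 8x^3 + 7x^2 + 6x - 3)
- (-6x^3 - 8x^2 + 5x - 9)
Negate second polynomial: 6x^3 + 8x^2 - 5x + 9
Add: -7x^5 + 9x^4 - 2x^3 + 15x^2 + x + 6


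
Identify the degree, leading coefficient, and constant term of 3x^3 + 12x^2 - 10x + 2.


Highest power of x is 3, with coefficient 3. Constant term is 2.
Degree = 3, leading coefficient = 3, constant term = 2


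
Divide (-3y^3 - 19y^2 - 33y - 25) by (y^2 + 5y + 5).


(-3y^3 - 19y^2 - 33y - 25) / (y^2 + 5y + 5)
Step 1: -3y * (y^2 + 5y + 5) = -3y^3 - 15y^2 - 15y; subtract.
Step 2: -4 * (y^2 + 5y + 5) = -4y^2 - 20y - 20; subtract.
Quotient: -3y - 4, Remainder: 2y - 5


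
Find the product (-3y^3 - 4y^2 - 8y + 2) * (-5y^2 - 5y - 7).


Distribute each term of the first polynomial:
  (-3y^3)(-5y^2 - 5y - 7) = 15y^5 + 15y^4 + 21y^3
  (-4y^2)(-5y^2 - 5y - 7) = 20y^4 + 20y^3 + 28y^2
  (-8y)(-5y^2 - 5y - 7) = 40y^3 + 40y^2 + 56y
  (2)(-5y^2 - 5y - 7) = -10y^2 - 10y - 14
Sum: 15y^5 + 35y^4 + 81y^3 + 58y^2 + 46y - 14


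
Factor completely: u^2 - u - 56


Roots satisfy r1 + r2 = -b/a = 1 and r1*r2 = c/a = -56.
So r1 = 8, r2 = -7.
u^2 - u - 56 = (u - r1)(u - r2) = (u - 8)(u + 7)


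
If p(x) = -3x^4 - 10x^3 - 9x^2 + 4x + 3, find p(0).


Using direct substitution:
  -3 * (0)^4 = 0
  -10 * (0)^3 = 0
  -9 * (0)^2 = 0
  4 * (0)^1 = 0
  constant: 3
Sum = 0 + 0 + 0 + 0 + 3 = 3


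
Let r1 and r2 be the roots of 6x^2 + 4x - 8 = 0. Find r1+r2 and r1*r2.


For ax^2+bx+c=0: sum = -b/a, product = c/a.
a=6, b=4, c=-8
Sum = -(4)/6 = -2/3
Product = (-8)/6 = -4/3


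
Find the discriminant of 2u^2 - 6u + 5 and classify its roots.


D = b^2 - 4ac = (-6)^2 - 4(2)(5) = 36 - 40 = -4
Since D < 0: two complex conjugate roots (no real roots)


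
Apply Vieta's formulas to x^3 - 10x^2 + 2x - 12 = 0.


Monic cubic x^3+bx^2+cx+d=0: sum=-b, pairwise sum=c, product=-d.
b=-10, c=2, d=-12
r1+r2+r3 = 10
r1r2+r1r3+r2r3 = 2
r1r2r3 = 12


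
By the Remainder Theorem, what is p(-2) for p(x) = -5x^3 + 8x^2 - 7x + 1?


By the Remainder Theorem, the remainder equals p(-2):
  -5*(-2)^3 = 40
  8*(-2)^2 = 32
  -7*(-2)^1 = 14
  constant: 1
Sum: 40 + 32 + 14 + 1 = 87


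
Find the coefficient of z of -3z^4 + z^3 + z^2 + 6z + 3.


Read off the coefficient of z: 6


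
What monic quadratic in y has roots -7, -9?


p(y) = (y + 7)(y + 9)
Expand: y^2 + 16y + 63


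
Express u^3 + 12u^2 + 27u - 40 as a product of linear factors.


Try integer roots (divisors of -40). u=-8: p(-8)=0.
Divide out (u + 8): quotient is u^2 + 4u - 5.
Factor the quadratic: (u - 1)(u + 5)
Result: (u + 8)(u - 1)(u + 5)


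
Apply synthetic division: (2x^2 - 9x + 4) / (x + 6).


Synthetic division with c = -6. Coefficients: 2, -9, 4
Bring down 2.
  2 * -6 = -12; -12 - 9 = -21
  -21 * -6 = 126; 126 + 4 = 130
Quotient: 2x - 21, Remainder: 130


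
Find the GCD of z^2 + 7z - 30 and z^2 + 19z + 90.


Factor each:
  z^2 + 7z - 30 = (z + 10)(z - 3)
  z^2 + 19z + 90 = (z + 10)(z + 9)
Common monic factor: z + 10


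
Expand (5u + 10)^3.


Expand (5u + 10)^3 by repeated multiplication:
  (5u + 10)^2 = 25u^2 + 100u + 100
= 125u^3 + 750u^2 + 1500u + 1000


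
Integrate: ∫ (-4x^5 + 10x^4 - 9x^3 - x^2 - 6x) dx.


Reverse power rule on each term:
  ∫ -4x^5 dx = -(2/3)x^6
  ∫ 10x^4 dx = 2x^5
  ∫ -9x^3 dx = -(9/4)x^4
  ∫ -x^2 dx = -(1/3)x^3
  ∫ -6x dx = -3x^2
F(x) = -(2/3)x^6 + 2x^5 - (9/4)x^4 - (1/3)x^3 - 3x^2 + C


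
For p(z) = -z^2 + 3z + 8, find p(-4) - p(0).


p(-4) = -20
p(0) = 8
p(-4) - p(0) = -20 - 8 = -28


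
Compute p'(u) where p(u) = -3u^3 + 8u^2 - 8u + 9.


Apply the power rule term by term:
  d/du(-3u^3) = -9u^2
  d/du(8u^2) = 16u
  d/du(-8u) = -8
  d/du(9) = 0
p'(u) = -9u^2 + 16u - 8


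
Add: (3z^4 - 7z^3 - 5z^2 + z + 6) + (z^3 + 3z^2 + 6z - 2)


Align terms by degree and add:
  3z^4 - 7z^3 - 5z^2 + z + 6
+ z^3 + 3z^2 + 6z - 2
= 3z^4 - 6z^3 - 2z^2 + 7z + 4


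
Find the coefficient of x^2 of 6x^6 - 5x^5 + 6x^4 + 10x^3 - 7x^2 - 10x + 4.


Read off the coefficient of x^2: -7


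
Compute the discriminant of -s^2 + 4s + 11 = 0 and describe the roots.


D = b^2 - 4ac = (4)^2 - 4(-1)(11) = 16 + 44 = 60
Since D > 0: two distinct irrational roots


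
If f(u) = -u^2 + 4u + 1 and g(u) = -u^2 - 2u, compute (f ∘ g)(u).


Substitute g(u) into f:
f(g(u)) = -1*(-u^2 - 2u)^2 + 4*(-u^2 - 2u) + 1
(-u^2 - 2u)^2 = u^4 + 4u^3 + 4u^2
Expand and combine: -u^4 - 4u^3 - 8u^2 - 8u + 1


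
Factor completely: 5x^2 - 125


Roots satisfy r1 + r2 = -b/a = 0 and r1*r2 = c/a = -25.
So r1 = 5, r2 = -5.
5x^2 - 125 = 5(x - r1)(x - r2) = 5(x - 5)(x + 5)


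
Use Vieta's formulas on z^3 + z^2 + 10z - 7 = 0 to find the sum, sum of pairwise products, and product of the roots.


Monic cubic z^3+bz^2+cz+d=0: sum=-b, pairwise sum=c, product=-d.
b=1, c=10, d=-7
r1+r2+r3 = -1
r1r2+r1r3+r2r3 = 10
r1r2r3 = 7


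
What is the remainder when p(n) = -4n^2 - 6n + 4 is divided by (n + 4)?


By the Remainder Theorem, the remainder equals p(-4):
  -4*(-4)^2 = -64
  -6*(-4)^1 = 24
  constant: 4
Sum: -64 + 24 + 4 = -36


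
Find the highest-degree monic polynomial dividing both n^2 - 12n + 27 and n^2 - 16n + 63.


Factor each:
  n^2 - 12n + 27 = (n - 9)(n - 3)
  n^2 - 16n + 63 = (n - 9)(n - 7)
Common monic factor: n - 9


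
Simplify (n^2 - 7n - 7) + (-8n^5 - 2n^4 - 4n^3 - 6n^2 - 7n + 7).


Align terms by degree and add:
  n^2 - 7n - 7
  -8n^5 - 2n^4 - 4n^3 - 6n^2 - 7n + 7
= -8n^5 - 2n^4 - 4n^3 - 5n^2 - 14n


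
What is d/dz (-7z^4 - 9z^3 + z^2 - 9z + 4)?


Apply the power rule term by term:
  d/dz(-7z^4) = -28z^3
  d/dz(-9z^3) = -27z^2
  d/dz(z^2) = 2z
  d/dz(-9z) = -9
  d/dz(4) = 0
p'(z) = -28z^3 - 27z^2 + 2z - 9


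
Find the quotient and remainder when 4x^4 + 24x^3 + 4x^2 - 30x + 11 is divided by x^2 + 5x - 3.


(4x^4 + 24x^3 + 4x^2 - 30x + 11) / (x^2 + 5x - 3)
Step 1: 4x^2 * (x^2 + 5x - 3) = 4x^4 + 20x^3 - 12x^2; subtract.
Step 2: 4x * (x^2 + 5x - 3) = 4x^3 + 20x^2 - 12x; subtract.
Step 3: -4 * (x^2 + 5x - 3) = -4x^2 - 20x + 12; subtract.
Quotient: 4x^2 + 4x - 4, Remainder: 2x - 1


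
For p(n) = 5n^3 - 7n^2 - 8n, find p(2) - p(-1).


p(2) = -4
p(-1) = -4
p(2) - p(-1) = -4 + 4 = 0


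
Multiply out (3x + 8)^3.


Expand (3x + 8)^3 by repeated multiplication:
  (3x + 8)^2 = 9x^2 + 48x + 64
= 27x^3 + 216x^2 + 576x + 512


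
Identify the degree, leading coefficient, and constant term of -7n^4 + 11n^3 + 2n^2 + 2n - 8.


Highest power of n is 4, with coefficient -7. Constant term is -8.
Degree = 4, leading coefficient = -7, constant term = -8


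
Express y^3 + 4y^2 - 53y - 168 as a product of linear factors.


Try integer roots (divisors of -168). y=-8: p(-8)=0.
Divide out (y + 8): quotient is y^2 - 4y - 21.
Factor the quadratic: (y - 7)(y + 3)
Result: (y + 8)(y - 7)(y + 3)


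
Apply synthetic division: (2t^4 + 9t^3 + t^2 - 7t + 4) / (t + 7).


Synthetic division with c = -7. Coefficients: 2, 9, 1, -7, 4
Bring down 2.
  2 * -7 = -14; -14 + 9 = -5
  -5 * -7 = 35; 35 + 1 = 36
  36 * -7 = -252; -252 - 7 = -259
  -259 * -7 = 1813; 1813 + 4 = 1817
Quotient: 2t^3 - 5t^2 + 36t - 259, Remainder: 1817


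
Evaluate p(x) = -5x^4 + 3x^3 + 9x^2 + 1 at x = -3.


Using direct substitution:
  -5 * (-3)^4 = -405
  3 * (-3)^3 = -81
  9 * (-3)^2 = 81
  0 * (-3)^1 = 0
  constant: 1
Sum = -405 - 81 + 81 + 0 + 1 = -404


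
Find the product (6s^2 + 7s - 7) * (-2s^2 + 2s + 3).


Distribute each term of the first polynomial:
  (6s^2)(-2s^2 + 2s + 3) = -12s^4 + 12s^3 + 18s^2
  (7s)(-2s^2 + 2s + 3) = -14s^3 + 14s^2 + 21s
  (-7)(-2s^2 + 2s + 3) = 14s^2 - 14s - 21
Sum: -12s^4 - 2s^3 + 46s^2 + 7s - 21


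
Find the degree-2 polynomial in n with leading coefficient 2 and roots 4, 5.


p(n) = 2(n - 4)(n - 5)
Expand: 2n^2 - 18n + 40


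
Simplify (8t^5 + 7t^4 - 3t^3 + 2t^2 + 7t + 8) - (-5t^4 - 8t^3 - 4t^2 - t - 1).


Distribute the minus sign:
  (8t^5 + 7t^4 - 3t^3 + 2t^2 + 7t + 8)
- (-5t^4 - 8t^3 - 4t^2 - t - 1)
Negate second polynomial: 5t^4 + 8t^3 + 4t^2 + t + 1
Add: 8t^5 + 12t^4 + 5t^3 + 6t^2 + 8t + 9


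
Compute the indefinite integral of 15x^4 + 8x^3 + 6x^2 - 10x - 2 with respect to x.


Reverse power rule on each term:
  ∫ 15x^4 dx = 3x^5
  ∫ 8x^3 dx = 2x^4
  ∫ 6x^2 dx = 2x^3
  ∫ -10x dx = -5x^2
  ∫ -2 dx = -2x
F(x) = 3x^5 + 2x^4 + 2x^3 - 5x^2 - 2x + C


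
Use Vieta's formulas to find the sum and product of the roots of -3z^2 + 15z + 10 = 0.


For az^2+bz+c=0: sum = -b/a, product = c/a.
a=-3, b=15, c=10
Sum = -(15)/-3 = 5
Product = (10)/-3 = -10/3


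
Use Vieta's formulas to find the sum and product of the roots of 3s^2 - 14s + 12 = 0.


For as^2+bs+c=0: sum = -b/a, product = c/a.
a=3, b=-14, c=12
Sum = -(-14)/3 = 14/3
Product = (12)/3 = 4


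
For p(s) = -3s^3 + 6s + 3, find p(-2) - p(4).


p(-2) = 15
p(4) = -165
p(-2) - p(4) = 15 + 165 = 180


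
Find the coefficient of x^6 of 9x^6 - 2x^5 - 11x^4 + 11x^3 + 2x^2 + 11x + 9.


Read off the coefficient of x^6: 9


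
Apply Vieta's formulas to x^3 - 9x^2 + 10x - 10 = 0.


Monic cubic x^3+bx^2+cx+d=0: sum=-b, pairwise sum=c, product=-d.
b=-9, c=10, d=-10
r1+r2+r3 = 9
r1r2+r1r3+r2r3 = 10
r1r2r3 = 10


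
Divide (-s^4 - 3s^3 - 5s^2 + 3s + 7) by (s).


(-s^4 - 3s^3 - 5s^2 + 3s + 7) / (s)
Step 1: -s^3 * (s) = -s^4; subtract.
Step 2: -3s^2 * (s) = -3s^3; subtract.
Step 3: -5s * (s) = -5s^2; subtract.
Step 4: 3 * (s) = 3s; subtract.
Quotient: -s^3 - 3s^2 - 5s + 3, Remainder: 7


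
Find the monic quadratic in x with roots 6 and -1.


p(x) = (x - 6)(x + 1)
Expand: x^2 - 5x - 6


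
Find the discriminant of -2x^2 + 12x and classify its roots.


D = b^2 - 4ac = (12)^2 - 4(-2)(0) = 144 = 144
Since D > 0: two distinct rational roots


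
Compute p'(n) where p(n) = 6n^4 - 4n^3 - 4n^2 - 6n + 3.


Apply the power rule term by term:
  d/dn(6n^4) = 24n^3
  d/dn(-4n^3) = -12n^2
  d/dn(-4n^2) = -8n
  d/dn(-6n) = -6
  d/dn(3) = 0
p'(n) = 24n^3 - 12n^2 - 8n - 6


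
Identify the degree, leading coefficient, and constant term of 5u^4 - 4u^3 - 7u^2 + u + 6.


Highest power of u is 4, with coefficient 5. Constant term is 6.
Degree = 4, leading coefficient = 5, constant term = 6


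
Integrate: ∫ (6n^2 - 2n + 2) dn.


Reverse power rule on each term:
  ∫ 6n^2 dn = 2n^3
  ∫ -2n dn = -n^2
  ∫ 2 dn = 2n
F(n) = 2n^3 - n^2 + 2n + C


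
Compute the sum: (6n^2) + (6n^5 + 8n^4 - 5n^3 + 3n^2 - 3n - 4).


Align terms by degree and add:
  6n^2
+ 6n^5 + 8n^4 - 5n^3 + 3n^2 - 3n - 4
= 6n^5 + 8n^4 - 5n^3 + 9n^2 - 3n - 4


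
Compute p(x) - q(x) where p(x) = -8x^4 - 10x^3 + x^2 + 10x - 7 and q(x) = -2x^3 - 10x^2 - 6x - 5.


Distribute the minus sign:
  (-8x^4 - 10x^3 + x^2 + 10x - 7)
- (-2x^3 - 10x^2 - 6x - 5)
Negate second polynomial: 2x^3 + 10x^2 + 6x + 5
Add: -8x^4 - 8x^3 + 11x^2 + 16x - 2


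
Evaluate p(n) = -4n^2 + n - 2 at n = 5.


Using direct substitution:
  -4 * (5)^2 = -100
  1 * (5)^1 = 5
  constant: -2
Sum = -100 + 5 - 2 = -97


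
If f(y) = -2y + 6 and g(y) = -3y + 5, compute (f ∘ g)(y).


Substitute g(y) into f:
f(g(y)) = -2*(-3y + 5) + 6
Expand and combine: 6y - 4


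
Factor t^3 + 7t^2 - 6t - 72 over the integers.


Try integer roots (divisors of -72). t=-4: p(-4)=0.
Divide out (t + 4): quotient is t^2 + 3t - 18.
Factor the quadratic: (t - 3)(t + 6)
Result: (t + 4)(t - 3)(t + 6)


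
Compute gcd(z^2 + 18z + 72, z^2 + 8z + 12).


Factor each:
  z^2 + 18z + 72 = (z + 6)(z + 12)
  z^2 + 8z + 12 = (z + 6)(z + 2)
Common monic factor: z + 6


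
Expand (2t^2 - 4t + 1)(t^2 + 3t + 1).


Distribute each term of the first polynomial:
  (2t^2)(t^2 + 3t + 1) = 2t^4 + 6t^3 + 2t^2
  (-4t)(t^2 + 3t + 1) = -4t^3 - 12t^2 - 4t
  (1)(t^2 + 3t + 1) = t^2 + 3t + 1
Sum: 2t^4 + 2t^3 - 9t^2 - t + 1


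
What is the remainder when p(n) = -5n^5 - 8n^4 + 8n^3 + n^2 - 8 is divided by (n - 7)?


By the Remainder Theorem, the remainder equals p(7):
  -5*(7)^5 = -84035
  -8*(7)^4 = -19208
  8*(7)^3 = 2744
  1*(7)^2 = 49
  0*(7)^1 = 0
  constant: -8
Sum: -84035 - 19208 + 2744 + 49 + 0 - 8 = -100458


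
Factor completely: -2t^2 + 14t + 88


Roots satisfy r1 + r2 = -b/a = 7 and r1*r2 = c/a = -44.
So r1 = 11, r2 = -4.
-2t^2 + 14t + 88 = -2(t - r1)(t - r2) = -2(t - 11)(t + 4)


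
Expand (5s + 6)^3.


Expand (5s + 6)^3 by repeated multiplication:
  (5s + 6)^2 = 25s^2 + 60s + 36
= 125s^3 + 450s^2 + 540s + 216


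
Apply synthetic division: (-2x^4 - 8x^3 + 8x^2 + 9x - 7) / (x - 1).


Synthetic division with c = 1. Coefficients: -2, -8, 8, 9, -7
Bring down -2.
  -2 * 1 = -2; -2 - 8 = -10
  -10 * 1 = -10; -10 + 8 = -2
  -2 * 1 = -2; -2 + 9 = 7
  7 * 1 = 7; 7 - 7 = 0
Quotient: -2x^3 - 10x^2 - 2x + 7, Remainder: 0


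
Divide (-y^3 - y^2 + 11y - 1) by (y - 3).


(-y^3 - y^2 + 11y - 1) / (y - 3)
Step 1: -y^2 * (y - 3) = -y^3 + 3y^2; subtract.
Step 2: -4y * (y - 3) = -4y^2 + 12y; subtract.
Step 3: -1 * (y - 3) = -y + 3; subtract.
Quotient: -y^2 - 4y - 1, Remainder: -4


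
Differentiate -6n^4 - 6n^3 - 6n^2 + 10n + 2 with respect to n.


Apply the power rule term by term:
  d/dn(-6n^4) = -24n^3
  d/dn(-6n^3) = -18n^2
  d/dn(-6n^2) = -12n
  d/dn(10n) = 10
  d/dn(2) = 0
p'(n) = -24n^3 - 18n^2 - 12n + 10


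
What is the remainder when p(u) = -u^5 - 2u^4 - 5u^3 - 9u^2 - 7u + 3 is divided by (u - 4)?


By the Remainder Theorem, the remainder equals p(4):
  -1*(4)^5 = -1024
  -2*(4)^4 = -512
  -5*(4)^3 = -320
  -9*(4)^2 = -144
  -7*(4)^1 = -28
  constant: 3
Sum: -1024 - 512 - 320 - 144 - 28 + 3 = -2025


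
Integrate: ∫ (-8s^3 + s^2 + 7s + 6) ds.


Reverse power rule on each term:
  ∫ -8s^3 ds = -2s^4
  ∫ s^2 ds = (1/3)s^3
  ∫ 7s ds = (7/2)s^2
  ∫ 6 ds = 6s
F(s) = -2s^4 + (1/3)s^3 + (7/2)s^2 + 6s + C


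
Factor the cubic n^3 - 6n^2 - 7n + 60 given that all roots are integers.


Try integer roots (divisors of 60). n=5: p(5)=0.
Divide out (n - 5): quotient is n^2 - n - 12.
Factor the quadratic: (n + 3)(n - 4)
Result: (n - 5)(n + 3)(n - 4)


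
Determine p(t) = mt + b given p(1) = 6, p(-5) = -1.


p(t) = mt + b. Using p(1)=6, p(-5)=-1:
m = (6 + 1)/(1 + 5) = 7/6 = 7/6
b = 6 - m*(1) = 6 - 7/6 = 29/6
p(t) = (7/6)t + (29/6)


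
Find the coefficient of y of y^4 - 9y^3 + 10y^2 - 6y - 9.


Read off the coefficient of y: -6


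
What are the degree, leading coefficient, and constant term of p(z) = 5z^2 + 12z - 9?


Highest power of z is 2, with coefficient 5. Constant term is -9.
Degree = 2, leading coefficient = 5, constant term = -9


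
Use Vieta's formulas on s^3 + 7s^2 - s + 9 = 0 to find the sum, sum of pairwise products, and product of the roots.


Monic cubic s^3+bs^2+cs+d=0: sum=-b, pairwise sum=c, product=-d.
b=7, c=-1, d=9
r1+r2+r3 = -7
r1r2+r1r3+r2r3 = -1
r1r2r3 = -9


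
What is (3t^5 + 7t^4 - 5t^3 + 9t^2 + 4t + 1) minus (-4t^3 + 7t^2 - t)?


Distribute the minus sign:
  (3t^5 + 7t^4 - 5t^3 + 9t^2 + 4t + 1)
- (-4t^3 + 7t^2 - t)
Negate second polynomial: 4t^3 - 7t^2 + t
Add: 3t^5 + 7t^4 - t^3 + 2t^2 + 5t + 1


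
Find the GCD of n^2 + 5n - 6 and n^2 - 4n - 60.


Factor each:
  n^2 + 5n - 6 = (n + 6)(n - 1)
  n^2 - 4n - 60 = (n + 6)(n - 10)
Common monic factor: n + 6


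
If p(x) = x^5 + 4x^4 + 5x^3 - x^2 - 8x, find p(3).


Using direct substitution:
  1 * (3)^5 = 243
  4 * (3)^4 = 324
  5 * (3)^3 = 135
  -1 * (3)^2 = -9
  -8 * (3)^1 = -24
  constant: 0
Sum = 243 + 324 + 135 - 9 - 24 + 0 = 669


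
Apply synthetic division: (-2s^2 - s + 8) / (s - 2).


Synthetic division with c = 2. Coefficients: -2, -1, 8
Bring down -2.
  -2 * 2 = -4; -4 - 1 = -5
  -5 * 2 = -10; -10 + 8 = -2
Quotient: -2s - 5, Remainder: -2


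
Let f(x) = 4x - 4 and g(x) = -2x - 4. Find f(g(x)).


Substitute g(x) into f:
f(g(x)) = 4*(-2x - 4) + (-4)
Expand and combine: -8x - 20


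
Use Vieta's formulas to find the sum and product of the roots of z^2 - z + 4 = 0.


For az^2+bz+c=0: sum = -b/a, product = c/a.
a=1, b=-1, c=4
Sum = -(-1)/1 = 1
Product = (4)/1 = 4


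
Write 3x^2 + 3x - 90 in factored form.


Roots satisfy r1 + r2 = -b/a = -1 and r1*r2 = c/a = -30.
So r1 = -6, r2 = 5.
3x^2 + 3x - 90 = 3(x - r1)(x - r2) = 3(x + 6)(x - 5)


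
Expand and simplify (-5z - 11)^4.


Expand (-5z - 11)^4 by repeated multiplication:
  (-5z - 11)^2 = 25z^2 + 110z + 121
  (-5z - 11)^3 = -125z^3 - 825z^2 - 1815z - 1331
= 625z^4 + 5500z^3 + 18150z^2 + 26620z + 14641


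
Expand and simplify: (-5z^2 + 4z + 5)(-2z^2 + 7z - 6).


Distribute each term of the first polynomial:
  (-5z^2)(-2z^2 + 7z - 6) = 10z^4 - 35z^3 + 30z^2
  (4z)(-2z^2 + 7z - 6) = -8z^3 + 28z^2 - 24z
  (5)(-2z^2 + 7z - 6) = -10z^2 + 35z - 30
Sum: 10z^4 - 43z^3 + 48z^2 + 11z - 30


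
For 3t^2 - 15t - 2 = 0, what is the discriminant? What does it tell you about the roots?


D = b^2 - 4ac = (-15)^2 - 4(3)(-2) = 225 + 24 = 249
Since D > 0: two distinct irrational roots


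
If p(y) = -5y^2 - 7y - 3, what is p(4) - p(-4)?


p(4) = -111
p(-4) = -55
p(4) - p(-4) = -111 + 55 = -56


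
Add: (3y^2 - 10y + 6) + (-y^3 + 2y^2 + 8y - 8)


Align terms by degree and add:
  3y^2 - 10y + 6
  -y^3 + 2y^2 + 8y - 8
= -y^3 + 5y^2 - 2y - 2


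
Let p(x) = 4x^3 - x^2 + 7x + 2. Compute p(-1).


Using direct substitution:
  4 * (-1)^3 = -4
  -1 * (-1)^2 = -1
  7 * (-1)^1 = -7
  constant: 2
Sum = -4 - 1 - 7 + 2 = -10


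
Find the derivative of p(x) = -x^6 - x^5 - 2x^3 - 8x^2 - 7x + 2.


Apply the power rule term by term:
  d/dx(-x^6) = -6x^5
  d/dx(-x^5) = -5x^4
  d/dx(-2x^3) = -6x^2
  d/dx(-8x^2) = -16x
  d/dx(-7x) = -7
  d/dx(2) = 0
p'(x) = -6x^5 - 5x^4 - 6x^2 - 16x - 7


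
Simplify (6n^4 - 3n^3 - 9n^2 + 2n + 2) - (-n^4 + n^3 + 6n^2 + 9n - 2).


Distribute the minus sign:
  (6n^4 - 3n^3 - 9n^2 + 2n + 2)
- (-n^4 + n^3 + 6n^2 + 9n - 2)
Negate second polynomial: n^4 - n^3 - 6n^2 - 9n + 2
Add: 7n^4 - 4n^3 - 15n^2 - 7n + 4


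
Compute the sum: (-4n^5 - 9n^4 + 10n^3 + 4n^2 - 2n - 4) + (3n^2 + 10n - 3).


Align terms by degree and add:
  -4n^5 - 9n^4 + 10n^3 + 4n^2 - 2n - 4
+ 3n^2 + 10n - 3
= -4n^5 - 9n^4 + 10n^3 + 7n^2 + 8n - 7


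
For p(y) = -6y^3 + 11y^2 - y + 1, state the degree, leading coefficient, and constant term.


Highest power of y is 3, with coefficient -6. Constant term is 1.
Degree = 3, leading coefficient = -6, constant term = 1


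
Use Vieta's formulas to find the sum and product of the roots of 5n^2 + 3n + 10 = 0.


For an^2+bn+c=0: sum = -b/a, product = c/a.
a=5, b=3, c=10
Sum = -(3)/5 = -3/5
Product = (10)/5 = 2


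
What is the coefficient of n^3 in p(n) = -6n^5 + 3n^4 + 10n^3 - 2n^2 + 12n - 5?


Read off the coefficient of n^3: 10


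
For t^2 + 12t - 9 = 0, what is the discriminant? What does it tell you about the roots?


D = b^2 - 4ac = (12)^2 - 4(1)(-9) = 144 + 36 = 180
Since D > 0: two distinct irrational roots


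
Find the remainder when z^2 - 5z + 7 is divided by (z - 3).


By the Remainder Theorem, the remainder equals p(3):
  1*(3)^2 = 9
  -5*(3)^1 = -15
  constant: 7
Sum: 9 - 15 + 7 = 1


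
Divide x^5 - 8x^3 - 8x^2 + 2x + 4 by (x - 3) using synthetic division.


Synthetic division with c = 3. Coefficients: 1, 0, -8, -8, 2, 4
Bring down 1.
  1 * 3 = 3; 3 + 0 = 3
  3 * 3 = 9; 9 - 8 = 1
  1 * 3 = 3; 3 - 8 = -5
  -5 * 3 = -15; -15 + 2 = -13
  -13 * 3 = -39; -39 + 4 = -35
Quotient: x^4 + 3x^3 + x^2 - 5x - 13, Remainder: -35


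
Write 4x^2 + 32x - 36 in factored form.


Roots satisfy r1 + r2 = -b/a = -8 and r1*r2 = c/a = -9.
So r1 = -9, r2 = 1.
4x^2 + 32x - 36 = 4(x - r1)(x - r2) = 4(x + 9)(x - 1)


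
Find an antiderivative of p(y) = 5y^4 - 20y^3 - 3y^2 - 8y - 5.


Reverse power rule on each term:
  ∫ 5y^4 dy = y^5
  ∫ -20y^3 dy = -5y^4
  ∫ -3y^2 dy = -y^3
  ∫ -8y dy = -4y^2
  ∫ -5 dy = -5y
F(y) = y^5 - 5y^4 - y^3 - 4y^2 - 5y + C
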